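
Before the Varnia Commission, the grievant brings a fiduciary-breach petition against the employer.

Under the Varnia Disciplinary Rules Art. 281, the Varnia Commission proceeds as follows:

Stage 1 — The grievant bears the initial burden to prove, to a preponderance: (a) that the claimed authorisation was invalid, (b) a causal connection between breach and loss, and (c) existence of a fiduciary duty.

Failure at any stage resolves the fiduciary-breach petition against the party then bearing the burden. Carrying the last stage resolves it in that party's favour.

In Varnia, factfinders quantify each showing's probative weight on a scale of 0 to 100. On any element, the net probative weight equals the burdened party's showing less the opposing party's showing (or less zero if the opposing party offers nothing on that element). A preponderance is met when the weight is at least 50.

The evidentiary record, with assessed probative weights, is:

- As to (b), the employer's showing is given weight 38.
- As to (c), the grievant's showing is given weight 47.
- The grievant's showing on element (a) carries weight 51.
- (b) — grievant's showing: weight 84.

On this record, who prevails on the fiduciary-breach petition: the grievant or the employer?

At Stage 1 the grievant must meet a preponderance (weight is at least 50): on (a) the weight is 51, which does reach 50, so (a) meets the standard; on (b) the weight is 84 less the opposing 38 gives net 46, which does not reach 50, so (b) does not meet the standard; on (c) the weight is 47, < 50, so (c) does not meet the standard.
  Not every element is met, so the grievant fails to carry Stage 1.
So the employer prevails.

employer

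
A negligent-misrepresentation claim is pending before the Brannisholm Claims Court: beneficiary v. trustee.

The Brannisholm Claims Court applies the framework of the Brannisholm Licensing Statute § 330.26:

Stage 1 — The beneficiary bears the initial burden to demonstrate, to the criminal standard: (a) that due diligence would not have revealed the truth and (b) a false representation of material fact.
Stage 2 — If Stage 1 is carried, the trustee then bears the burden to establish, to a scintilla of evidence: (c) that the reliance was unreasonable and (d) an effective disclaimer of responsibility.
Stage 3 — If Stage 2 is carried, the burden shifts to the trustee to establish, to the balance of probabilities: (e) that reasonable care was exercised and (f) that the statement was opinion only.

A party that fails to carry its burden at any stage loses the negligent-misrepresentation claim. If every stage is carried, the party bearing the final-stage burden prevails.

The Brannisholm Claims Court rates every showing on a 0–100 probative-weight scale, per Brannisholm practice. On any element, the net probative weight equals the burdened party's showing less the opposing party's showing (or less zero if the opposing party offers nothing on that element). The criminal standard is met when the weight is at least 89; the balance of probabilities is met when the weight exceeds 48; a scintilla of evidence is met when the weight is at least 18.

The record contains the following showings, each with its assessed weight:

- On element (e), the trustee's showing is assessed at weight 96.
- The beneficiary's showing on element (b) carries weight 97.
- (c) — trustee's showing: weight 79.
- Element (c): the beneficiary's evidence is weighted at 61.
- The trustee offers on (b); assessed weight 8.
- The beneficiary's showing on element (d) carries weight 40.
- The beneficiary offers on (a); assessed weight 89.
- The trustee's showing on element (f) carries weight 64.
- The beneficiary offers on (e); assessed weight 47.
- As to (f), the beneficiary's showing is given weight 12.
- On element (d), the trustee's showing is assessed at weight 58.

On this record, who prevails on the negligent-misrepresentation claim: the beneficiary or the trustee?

trustee

Stage 1 — burden on beneficiary; standard: the criminal standard (weight is at least 89).
    (a): 89 ≥ 89 [met]
    (b): 97 − 8 = 89 ≥ 89 [met]
  Stage 1 carried; the burden shifts to the trustee.
Stage 2 — burden on trustee; standard: a scintilla of evidence (weight is at least 18).
    (c): 79 − 61 = 18 ≥ 18 [met]
    (d): 58 − 40 = 18 ≥ 18 [met]
  Stage 2 is satisfied; the trustee continues to bear the burden.
Stage 3 — burden on trustee; standard: the balance of probabilities (weight exceeds 48).
    (e): 96 − 47 = 49 > 48 [met]
    (f): 64 − 12 = 52 > 48 [met]
  Stage 3 carried; the final stage is satisfied.
Every stage carried; the trustee prevails.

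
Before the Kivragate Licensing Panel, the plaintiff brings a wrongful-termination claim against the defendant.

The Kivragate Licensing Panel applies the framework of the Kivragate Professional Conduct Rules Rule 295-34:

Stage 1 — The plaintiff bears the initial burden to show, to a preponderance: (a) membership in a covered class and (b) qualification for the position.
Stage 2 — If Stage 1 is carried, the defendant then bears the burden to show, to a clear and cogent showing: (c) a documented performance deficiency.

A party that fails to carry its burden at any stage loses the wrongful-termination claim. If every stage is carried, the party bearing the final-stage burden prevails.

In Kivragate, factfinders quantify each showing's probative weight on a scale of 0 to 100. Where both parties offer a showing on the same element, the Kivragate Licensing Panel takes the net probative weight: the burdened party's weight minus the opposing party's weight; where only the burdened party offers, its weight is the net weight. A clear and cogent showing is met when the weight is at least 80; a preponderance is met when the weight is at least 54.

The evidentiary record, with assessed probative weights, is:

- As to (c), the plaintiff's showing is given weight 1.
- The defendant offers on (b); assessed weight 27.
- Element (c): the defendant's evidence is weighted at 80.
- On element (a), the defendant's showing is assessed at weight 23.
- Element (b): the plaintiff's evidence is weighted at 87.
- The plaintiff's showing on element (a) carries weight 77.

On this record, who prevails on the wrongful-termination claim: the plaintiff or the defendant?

plaintiff

At Stage 1 the plaintiff must meet a preponderance (weight is at least 54): on (a) the weight is 77 less the opposing 23 gives net 54, which does reach 54, so (a) meets the standard; on (b) the weight is 87 less the opposing 27 gives net 60, ≥ 54, so (b) meets the standard.
  The plaintiff carries Stage 1; the defendant now bears the burden.
At Stage 2 the defendant must meet a clear and cogent showing (weight is at least 80): on (c) the weight is 80 less the opposing 1 gives net 79, which does not reach 80, so (c) does not meet the standard.
  Not every element is met, so the defendant fails to carry Stage 2.
The analysis ends at Stage 2; the plaintiff prevails.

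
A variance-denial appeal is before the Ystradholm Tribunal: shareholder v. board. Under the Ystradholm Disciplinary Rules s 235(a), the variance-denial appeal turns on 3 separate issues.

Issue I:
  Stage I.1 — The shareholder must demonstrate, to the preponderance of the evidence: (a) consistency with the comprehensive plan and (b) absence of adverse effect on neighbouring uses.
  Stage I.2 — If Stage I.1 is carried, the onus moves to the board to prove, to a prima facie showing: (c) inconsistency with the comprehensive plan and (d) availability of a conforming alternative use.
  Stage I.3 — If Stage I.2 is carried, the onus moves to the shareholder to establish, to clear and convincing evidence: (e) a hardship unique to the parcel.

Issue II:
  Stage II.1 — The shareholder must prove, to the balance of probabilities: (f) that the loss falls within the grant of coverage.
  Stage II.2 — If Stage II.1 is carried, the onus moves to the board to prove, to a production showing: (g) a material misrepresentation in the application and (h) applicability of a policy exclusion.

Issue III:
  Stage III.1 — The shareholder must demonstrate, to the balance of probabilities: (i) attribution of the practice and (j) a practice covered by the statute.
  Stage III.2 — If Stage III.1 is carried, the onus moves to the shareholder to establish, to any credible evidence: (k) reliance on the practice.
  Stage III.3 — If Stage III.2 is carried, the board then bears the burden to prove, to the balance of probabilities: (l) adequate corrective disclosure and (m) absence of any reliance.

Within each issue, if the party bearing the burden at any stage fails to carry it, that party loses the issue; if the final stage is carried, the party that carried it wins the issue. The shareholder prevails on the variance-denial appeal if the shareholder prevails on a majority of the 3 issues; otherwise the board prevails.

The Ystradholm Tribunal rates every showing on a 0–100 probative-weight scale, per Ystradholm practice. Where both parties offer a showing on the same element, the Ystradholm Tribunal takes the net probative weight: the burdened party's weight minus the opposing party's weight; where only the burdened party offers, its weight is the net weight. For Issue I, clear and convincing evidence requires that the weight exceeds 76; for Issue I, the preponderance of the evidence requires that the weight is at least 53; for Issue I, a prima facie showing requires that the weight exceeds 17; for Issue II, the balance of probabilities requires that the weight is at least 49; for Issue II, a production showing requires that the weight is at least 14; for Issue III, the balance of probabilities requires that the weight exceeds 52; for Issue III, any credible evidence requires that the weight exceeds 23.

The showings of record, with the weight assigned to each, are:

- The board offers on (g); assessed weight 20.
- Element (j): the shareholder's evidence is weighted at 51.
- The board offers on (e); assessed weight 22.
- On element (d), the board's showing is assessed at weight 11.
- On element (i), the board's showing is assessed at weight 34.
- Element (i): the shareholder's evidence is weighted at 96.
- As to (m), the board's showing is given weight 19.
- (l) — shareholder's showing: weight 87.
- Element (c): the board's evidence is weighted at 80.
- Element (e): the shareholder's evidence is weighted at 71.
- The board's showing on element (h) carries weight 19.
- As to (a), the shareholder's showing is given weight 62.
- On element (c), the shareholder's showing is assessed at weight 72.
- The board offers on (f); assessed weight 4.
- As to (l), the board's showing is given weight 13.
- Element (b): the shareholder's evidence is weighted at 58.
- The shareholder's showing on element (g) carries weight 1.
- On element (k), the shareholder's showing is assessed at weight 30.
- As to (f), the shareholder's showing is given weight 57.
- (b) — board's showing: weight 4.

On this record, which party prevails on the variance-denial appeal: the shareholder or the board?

board

— Issue I —
At Stage I.1 the shareholder must meet the preponderance of the evidence (weight is at least 53): on (a) the weight is 62, ≥ 53, so (a) meets the standard; on (b) the weight is 58 less the opposing 4 gives net 54, which does reach 53, so (b) meets the standard.
  Stage I.1 is satisfied; the onus moves to the board.
At Stage I.2 the board must meet a prima facie showing (weight exceeds 17): on (c) the weight is 80 less the opposing 72 gives net 8, which does not exceed 17, so (c) does not meet the standard; on (d) the weight is 11, which does not exceed 17, so (d) does not meet the standard.
  Stage I.2 not carried; the board fails its burden.
The shareholder prevails on this issue.
— Issue II —
Stage II.1 — burden on shareholder; standard: the balance of probabilities (weight is at least 49).
    (f): 57 − 4 = 53 ≥ 49 [met]
  The shareholder carries Stage II.1; the board now bears the burden.
Stage II.2 — burden on board; standard: a production showing (weight is at least 14).
    (g): 20 − 1 = 19 ≥ 14 [met]
    (h): 19 ≥ 14 [met]
  The board carries the last stage.
Every stage carried; the board prevails on this issue.
— Issue III —
Stage III.1 (shareholder, the balance of probabilities, weight exceeds 52): (i) net 96−34=62 > 52 — meets; (j) 51 ≤ 52 — fails.
  The shareholder does not carry Stage III.1.
The analysis ends at Stage III.1; the board prevails on this issue.
Per-issue: Issue I → shareholder; Issue II → board; Issue III → board. The shareholder must prevail on a majority of issues; overall, the board prevails.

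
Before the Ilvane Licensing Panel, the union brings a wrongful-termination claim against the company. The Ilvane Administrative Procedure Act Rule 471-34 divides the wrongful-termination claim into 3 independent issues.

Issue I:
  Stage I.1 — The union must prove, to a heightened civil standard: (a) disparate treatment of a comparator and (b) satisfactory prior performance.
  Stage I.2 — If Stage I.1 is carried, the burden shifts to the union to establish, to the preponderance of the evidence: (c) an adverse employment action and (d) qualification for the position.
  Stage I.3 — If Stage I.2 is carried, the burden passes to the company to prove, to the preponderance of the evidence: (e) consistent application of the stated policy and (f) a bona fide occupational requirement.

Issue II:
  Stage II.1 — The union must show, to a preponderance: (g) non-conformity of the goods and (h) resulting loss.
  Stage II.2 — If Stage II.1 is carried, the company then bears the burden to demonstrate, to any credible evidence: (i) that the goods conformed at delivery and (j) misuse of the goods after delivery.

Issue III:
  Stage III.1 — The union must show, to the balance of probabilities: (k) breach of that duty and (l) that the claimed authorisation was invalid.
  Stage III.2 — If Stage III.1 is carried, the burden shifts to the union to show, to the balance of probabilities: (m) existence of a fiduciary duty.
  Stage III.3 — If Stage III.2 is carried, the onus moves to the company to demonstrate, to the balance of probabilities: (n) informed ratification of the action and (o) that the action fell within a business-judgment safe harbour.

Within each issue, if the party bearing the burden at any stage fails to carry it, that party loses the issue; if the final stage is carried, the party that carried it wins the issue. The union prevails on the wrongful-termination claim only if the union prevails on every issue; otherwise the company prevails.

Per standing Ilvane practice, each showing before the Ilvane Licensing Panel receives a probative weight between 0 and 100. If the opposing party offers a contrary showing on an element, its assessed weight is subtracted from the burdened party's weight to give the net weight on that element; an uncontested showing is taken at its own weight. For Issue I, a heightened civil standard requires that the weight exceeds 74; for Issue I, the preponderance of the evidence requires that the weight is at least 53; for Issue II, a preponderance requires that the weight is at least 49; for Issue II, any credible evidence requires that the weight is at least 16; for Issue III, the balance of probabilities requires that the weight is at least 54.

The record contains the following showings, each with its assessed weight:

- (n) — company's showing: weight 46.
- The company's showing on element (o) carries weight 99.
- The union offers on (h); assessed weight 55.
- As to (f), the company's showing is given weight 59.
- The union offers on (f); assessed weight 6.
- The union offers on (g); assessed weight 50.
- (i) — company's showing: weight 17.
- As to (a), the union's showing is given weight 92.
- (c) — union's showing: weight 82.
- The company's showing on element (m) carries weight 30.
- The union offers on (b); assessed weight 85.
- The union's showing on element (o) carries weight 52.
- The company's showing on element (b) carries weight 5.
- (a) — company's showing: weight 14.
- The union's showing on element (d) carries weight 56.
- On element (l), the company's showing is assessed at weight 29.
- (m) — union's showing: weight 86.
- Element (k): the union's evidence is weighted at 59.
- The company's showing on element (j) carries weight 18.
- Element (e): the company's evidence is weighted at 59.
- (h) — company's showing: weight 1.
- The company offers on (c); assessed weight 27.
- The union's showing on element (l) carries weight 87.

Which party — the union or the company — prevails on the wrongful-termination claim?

— Issue I —
Stage I.1 — burden on union; standard: a heightened civil standard (weight exceeds 74).
    (a): 92 − 14 = 78 > 74 [met]
    (b): 85 − 5 = 80 > 74 [met]
  All elements met. The union retains the burden for Stage I.2.
Stage I.2 — burden on union; standard: the preponderance of the evidence (weight is at least 53).
    (c): 82 − 27 = 55 ≥ 53 [met]
    (d): 56 ≥ 53 [met]
  The union carries Stage I.2; the company now bears the burden.
Stage I.3 — burden on company; standard: the preponderance of the evidence (weight is at least 53).
    (e): 59 ≥ 53 [met]
    (f): 59 − 6 = 53 ≥ 53 [met]
  Stage I.3 carried; the final stage is satisfied.
With every stage satisfied, the company prevails on this issue.
— Issue II —
Stage II.1 (union, a preponderance, weight is at least 49): (g) 50 ≥ 49 — meets; (h) net 55−1=54 ≥ 49 — meets.
  Stage II.1 is satisfied; the onus moves to the company.
Stage II.2 (company, any credible evidence, weight is at least 16): (i) 17 ≥ 16 — meets; (j) 18 ≥ 16 — meets.
  Stage II.2 carried; the final stage is satisfied.
With every stage satisfied, the company prevails on this issue.
— Issue III —
Stage III.1 — burden on union; standard: the balance of probabilities (weight is at least 54).
    (k): 59 ≥ 54 [met]
    (l): 87 − 29 = 58 ≥ 54 [met]
  Stage III.1 carried; the burden remains with the union.
Stage III.2 — burden on union; standard: the balance of probabilities (weight is at least 54).
    (m): 86 − 30 = 56 ≥ 54 [met]
  Stage III.2 carried; the burden shifts to the company.
Stage III.3 — burden on company; standard: the balance of probabilities (weight is at least 54).
    (n): 46 < 54 [not met]
    (o): 99 − 52 = 47 < 54 [not met]
  Stage III.3 not carried; the company fails its burden.
The union prevails on this issue.
Per-issue: Issue I → company; Issue II → company; Issue III → union. The union must prevail on every issue; overall, the company prevails.

company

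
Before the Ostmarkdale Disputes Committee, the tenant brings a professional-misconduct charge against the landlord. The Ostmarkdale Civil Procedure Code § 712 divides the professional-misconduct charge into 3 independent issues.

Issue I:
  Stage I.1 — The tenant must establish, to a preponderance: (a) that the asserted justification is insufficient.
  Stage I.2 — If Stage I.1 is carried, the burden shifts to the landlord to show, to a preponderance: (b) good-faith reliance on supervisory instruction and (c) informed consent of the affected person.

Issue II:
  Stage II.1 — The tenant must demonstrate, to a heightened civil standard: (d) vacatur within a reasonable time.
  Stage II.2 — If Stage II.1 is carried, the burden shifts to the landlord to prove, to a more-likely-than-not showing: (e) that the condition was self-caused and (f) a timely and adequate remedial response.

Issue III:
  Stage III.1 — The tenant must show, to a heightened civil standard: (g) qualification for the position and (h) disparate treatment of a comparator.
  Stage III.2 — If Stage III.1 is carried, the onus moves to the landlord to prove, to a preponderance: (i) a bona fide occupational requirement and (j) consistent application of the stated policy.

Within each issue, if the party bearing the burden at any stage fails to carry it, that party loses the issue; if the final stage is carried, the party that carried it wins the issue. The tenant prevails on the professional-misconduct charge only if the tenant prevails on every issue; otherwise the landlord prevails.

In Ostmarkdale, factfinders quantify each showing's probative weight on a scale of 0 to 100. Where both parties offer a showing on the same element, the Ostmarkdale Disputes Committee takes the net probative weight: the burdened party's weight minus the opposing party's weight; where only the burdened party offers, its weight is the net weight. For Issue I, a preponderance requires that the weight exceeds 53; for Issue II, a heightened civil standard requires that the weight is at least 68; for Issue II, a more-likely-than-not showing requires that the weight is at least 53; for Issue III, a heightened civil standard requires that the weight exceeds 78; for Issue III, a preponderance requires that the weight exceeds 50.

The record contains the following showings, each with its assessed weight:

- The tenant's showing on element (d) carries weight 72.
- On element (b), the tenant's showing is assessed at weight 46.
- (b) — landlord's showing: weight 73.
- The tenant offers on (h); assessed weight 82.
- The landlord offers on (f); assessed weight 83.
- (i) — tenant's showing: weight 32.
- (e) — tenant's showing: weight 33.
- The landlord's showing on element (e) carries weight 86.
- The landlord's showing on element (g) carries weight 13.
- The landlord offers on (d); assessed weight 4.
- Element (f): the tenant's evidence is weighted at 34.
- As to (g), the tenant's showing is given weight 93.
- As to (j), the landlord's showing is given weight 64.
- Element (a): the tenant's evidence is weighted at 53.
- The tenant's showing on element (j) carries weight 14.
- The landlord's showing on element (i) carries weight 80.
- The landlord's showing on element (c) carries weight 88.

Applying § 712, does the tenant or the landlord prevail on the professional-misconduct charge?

— Issue I —
At Stage I.1 the tenant must meet a preponderance (weight exceeds 53): on (a) the weight is 53, which does not exceed 53, so (a) does not meet the standard.
  Stage I.1 not carried; the tenant fails its burden.
The analysis ends at Stage I.1; the landlord prevails on this issue.
— Issue II —
Stage II.1 — burden on tenant; standard: a heightened civil standard (weight is at least 68).
    (d): 72 − 4 = 68 ≥ 68 [met]
  The tenant carries Stage II.1; the landlord now bears the burden.
Stage II.2 — burden on landlord; standard: a more-likely-than-not showing (weight is at least 53).
    (e): 86 − 33 = 53 ≥ 53 [met]
    (f): 83 − 34 = 49 < 53 [not met]
  Stage II.2 not carried; the landlord fails its burden.
So the tenant prevails on this issue.
— Issue III —
Stage III.1 (tenant, a heightened civil standard, weight exceeds 78): (g) net 93−13=80 > 78 — meets; (h) 82 > 78 — meets.
  All elements met. The burden passes to the landlord.
Stage III.2 (landlord, a preponderance, weight exceeds 50): (i) net 80−32=48 ≤ 50 — fails; (j) net 64−14=50 ≤ 50 — fails.
  Not every element is met, so the landlord fails to carry Stage III.2.
The tenant prevails on this issue.
Per-issue: Issue I → landlord; Issue II → tenant; Issue III → tenant. The tenant must prevail on every issue; overall, the landlord prevails.

landlord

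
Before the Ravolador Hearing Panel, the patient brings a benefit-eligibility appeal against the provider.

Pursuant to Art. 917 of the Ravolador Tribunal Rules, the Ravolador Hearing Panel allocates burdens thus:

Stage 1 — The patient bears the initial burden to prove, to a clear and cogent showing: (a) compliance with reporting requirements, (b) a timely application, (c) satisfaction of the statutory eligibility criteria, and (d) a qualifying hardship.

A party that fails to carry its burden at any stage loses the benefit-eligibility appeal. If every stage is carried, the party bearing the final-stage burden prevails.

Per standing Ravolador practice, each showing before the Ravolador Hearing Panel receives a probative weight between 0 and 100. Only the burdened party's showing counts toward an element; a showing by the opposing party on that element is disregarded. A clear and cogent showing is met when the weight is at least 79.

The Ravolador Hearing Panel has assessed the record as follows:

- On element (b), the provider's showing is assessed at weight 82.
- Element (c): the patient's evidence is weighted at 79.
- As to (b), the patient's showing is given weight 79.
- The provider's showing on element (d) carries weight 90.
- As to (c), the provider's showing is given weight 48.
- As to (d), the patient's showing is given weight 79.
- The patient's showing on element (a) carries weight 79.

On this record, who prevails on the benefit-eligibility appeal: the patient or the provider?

Stage 1 (patient, a clear and cogent showing, weight is at least 79): (a) 79 ≥ 79 — meets; (b) 79 (provider's 82 disregarded) ≥ 79 — meets; (c) 79 (provider's 48 disregarded) ≥ 79 — meets; (d) 79 (provider's 90 disregarded) ≥ 79 — meets.
  Stage 1 carried; the final stage is satisfied.
With every stage satisfied, the patient prevails.

patient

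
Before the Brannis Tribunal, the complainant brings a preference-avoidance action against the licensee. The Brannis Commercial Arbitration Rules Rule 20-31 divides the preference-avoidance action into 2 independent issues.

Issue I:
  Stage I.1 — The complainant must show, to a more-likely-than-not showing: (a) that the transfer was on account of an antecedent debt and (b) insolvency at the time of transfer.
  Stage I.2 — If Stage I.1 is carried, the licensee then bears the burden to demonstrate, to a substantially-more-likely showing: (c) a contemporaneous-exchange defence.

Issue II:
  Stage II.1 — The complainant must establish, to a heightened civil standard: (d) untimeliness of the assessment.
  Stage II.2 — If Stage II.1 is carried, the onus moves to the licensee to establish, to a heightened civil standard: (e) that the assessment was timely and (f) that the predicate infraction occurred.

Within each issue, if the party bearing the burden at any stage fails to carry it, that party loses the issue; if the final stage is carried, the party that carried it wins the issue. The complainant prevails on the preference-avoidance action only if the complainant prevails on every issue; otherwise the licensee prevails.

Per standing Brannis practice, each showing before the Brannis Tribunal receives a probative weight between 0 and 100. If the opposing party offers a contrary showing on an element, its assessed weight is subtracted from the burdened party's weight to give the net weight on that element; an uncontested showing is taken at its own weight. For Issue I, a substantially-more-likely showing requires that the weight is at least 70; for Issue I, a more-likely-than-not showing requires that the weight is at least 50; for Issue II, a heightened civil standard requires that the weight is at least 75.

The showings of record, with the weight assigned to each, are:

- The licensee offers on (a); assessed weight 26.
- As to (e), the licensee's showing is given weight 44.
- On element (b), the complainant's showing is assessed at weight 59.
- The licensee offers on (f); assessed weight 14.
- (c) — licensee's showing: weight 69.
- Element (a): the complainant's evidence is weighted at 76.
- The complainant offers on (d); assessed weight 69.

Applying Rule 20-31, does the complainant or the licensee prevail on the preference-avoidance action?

— Issue I —
Stage I.1 (complainant, a more-likely-than-not showing, weight is at least 50): (a) net 76−26=50 ≥ 50 — meets; (b) 59 ≥ 50 — meets.
  Stage I.1 carried; the burden shifts to the licensee.
Stage I.2 (licensee, a substantially-more-likely showing, weight is at least 70): (c) 69 < 70 — fails.
  Not every element is met, so the licensee fails to carry Stage I.2.
So the complainant prevails on this issue.
— Issue II —
Stage II.1 (complainant, a heightened civil standard, weight is at least 75): (d) 69 < 75 — fails.
  Stage II.1 not carried; the complainant fails its burden.
So the licensee prevails on this issue.
Per-issue: Issue I → complainant; Issue II → licensee. The complainant must prevail on every issue; overall, the licensee prevails.

licensee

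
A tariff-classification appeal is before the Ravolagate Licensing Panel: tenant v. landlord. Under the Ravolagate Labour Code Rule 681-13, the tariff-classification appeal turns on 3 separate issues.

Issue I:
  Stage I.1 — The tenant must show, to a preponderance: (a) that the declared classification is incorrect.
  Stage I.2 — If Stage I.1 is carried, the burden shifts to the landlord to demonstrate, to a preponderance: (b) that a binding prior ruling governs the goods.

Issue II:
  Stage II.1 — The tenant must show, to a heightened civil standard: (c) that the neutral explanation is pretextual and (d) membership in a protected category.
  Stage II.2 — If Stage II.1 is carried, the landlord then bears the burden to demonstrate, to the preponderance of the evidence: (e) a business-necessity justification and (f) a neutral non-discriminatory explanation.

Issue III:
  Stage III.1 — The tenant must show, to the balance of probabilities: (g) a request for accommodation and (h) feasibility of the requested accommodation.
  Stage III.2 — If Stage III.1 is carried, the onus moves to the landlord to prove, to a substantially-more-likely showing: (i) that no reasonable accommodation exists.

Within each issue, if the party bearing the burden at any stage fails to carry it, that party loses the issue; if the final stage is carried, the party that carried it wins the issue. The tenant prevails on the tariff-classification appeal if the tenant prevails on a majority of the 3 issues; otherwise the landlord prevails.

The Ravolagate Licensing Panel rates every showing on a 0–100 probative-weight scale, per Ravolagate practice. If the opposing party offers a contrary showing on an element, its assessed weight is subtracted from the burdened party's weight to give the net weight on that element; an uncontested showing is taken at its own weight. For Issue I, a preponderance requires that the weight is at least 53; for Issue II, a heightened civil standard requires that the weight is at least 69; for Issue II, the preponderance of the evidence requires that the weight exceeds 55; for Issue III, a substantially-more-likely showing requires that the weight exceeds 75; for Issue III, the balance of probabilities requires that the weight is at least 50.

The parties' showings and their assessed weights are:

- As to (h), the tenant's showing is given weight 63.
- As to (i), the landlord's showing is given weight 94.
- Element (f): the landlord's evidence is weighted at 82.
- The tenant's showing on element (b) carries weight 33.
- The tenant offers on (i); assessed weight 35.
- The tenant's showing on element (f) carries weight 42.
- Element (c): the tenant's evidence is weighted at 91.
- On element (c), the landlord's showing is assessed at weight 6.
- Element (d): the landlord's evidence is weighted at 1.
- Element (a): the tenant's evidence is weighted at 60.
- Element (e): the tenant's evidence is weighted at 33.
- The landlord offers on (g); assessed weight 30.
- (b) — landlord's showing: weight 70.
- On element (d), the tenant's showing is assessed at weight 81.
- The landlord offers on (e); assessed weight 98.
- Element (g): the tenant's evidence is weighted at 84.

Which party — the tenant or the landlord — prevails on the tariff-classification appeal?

— Issue I —
Stage I.1 — burden on tenant; standard: a preponderance (weight is at least 53).
    (a): 60 ≥ 53 [met]
  All elements met. The burden passes to the landlord.
Stage I.2 — burden on landlord; standard: a preponderance (weight is at least 53).
    (b): 70 − 33 = 37 < 53 [not met]
  Not every element is met, so the landlord fails to carry Stage I.2.
The tenant prevails on this issue.
— Issue II —
Stage II.1 (tenant, a heightened civil standard, weight is at least 69): (c) net 91−6=85 ≥ 69 — meets; (d) net 81−1=80 ≥ 69 — meets.
  All elements met. The burden passes to the landlord.
Stage II.2 (landlord, the preponderance of the evidence, weight exceeds 55): (e) net 98−33=65 > 55 — meets; (f) net 82−42=40 ≤ 55 — fails.
  Stage II.2 not carried; the landlord fails its burden.
The tenant prevails on this issue.
— Issue III —
At Stage III.1 the tenant must meet the balance of probabilities (weight is at least 50): on (g) the weight is 84 less the opposing 30 gives net 54, ≥ 50, so (g) meets the standard; on (h) the weight is 63, which does reach 50, so (h) meets the standard.
  Stage III.1 carried; the burden shifts to the landlord.
At Stage III.2 the landlord must meet a substantially-more-likely showing (weight exceeds 75): on (i) the weight is 94 less the opposing 35 gives net 59, which does not exceed 75, so (i) does not meet the standard.
  Stage III.2 not carried; the landlord fails its burden.
The tenant prevails on this issue.
Per-issue: Issue I → tenant; Issue II → tenant; Issue III → tenant. The tenant must prevail on a majority of issues; overall, the tenant prevails.

tenant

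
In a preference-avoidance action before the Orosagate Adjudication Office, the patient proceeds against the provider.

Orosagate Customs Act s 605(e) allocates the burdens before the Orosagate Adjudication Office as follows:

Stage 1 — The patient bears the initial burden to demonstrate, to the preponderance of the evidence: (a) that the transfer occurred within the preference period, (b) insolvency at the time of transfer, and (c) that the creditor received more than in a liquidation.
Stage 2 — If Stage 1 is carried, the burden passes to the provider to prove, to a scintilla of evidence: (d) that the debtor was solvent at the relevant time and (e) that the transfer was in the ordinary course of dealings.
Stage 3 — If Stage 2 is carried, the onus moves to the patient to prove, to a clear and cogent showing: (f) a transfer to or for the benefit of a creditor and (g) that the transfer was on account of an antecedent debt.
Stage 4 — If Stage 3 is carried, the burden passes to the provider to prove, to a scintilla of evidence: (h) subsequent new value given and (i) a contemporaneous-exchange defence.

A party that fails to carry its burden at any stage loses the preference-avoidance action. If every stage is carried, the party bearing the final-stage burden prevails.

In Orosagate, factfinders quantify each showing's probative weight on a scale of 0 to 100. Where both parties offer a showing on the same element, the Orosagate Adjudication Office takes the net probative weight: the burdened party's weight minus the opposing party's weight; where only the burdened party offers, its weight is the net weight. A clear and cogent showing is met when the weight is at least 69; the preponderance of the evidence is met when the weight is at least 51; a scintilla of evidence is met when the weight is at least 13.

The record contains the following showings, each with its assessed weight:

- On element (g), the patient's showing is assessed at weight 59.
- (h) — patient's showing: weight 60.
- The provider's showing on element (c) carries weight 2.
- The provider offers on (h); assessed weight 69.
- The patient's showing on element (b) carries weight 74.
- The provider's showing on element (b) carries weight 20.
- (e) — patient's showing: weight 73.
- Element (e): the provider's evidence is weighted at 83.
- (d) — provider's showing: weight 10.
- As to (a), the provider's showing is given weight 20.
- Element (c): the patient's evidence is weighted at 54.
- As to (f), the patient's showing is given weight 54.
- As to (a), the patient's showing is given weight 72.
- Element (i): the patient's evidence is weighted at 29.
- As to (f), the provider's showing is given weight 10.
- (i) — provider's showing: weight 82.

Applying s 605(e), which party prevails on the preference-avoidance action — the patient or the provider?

patient

At Stage 1 the patient must meet the preponderance of the evidence (weight is at least 51): on (a) the weight is 72 less the opposing 20 gives net 52, ≥ 51, so (a) meets the standard; on (b) the weight is 74 less the opposing 20 gives net 54, which does reach 51, so (b) meets the standard; on (c) the weight is 54 less the opposing 2 gives net 52, ≥ 51, so (c) meets the standard.
  Stage 1 is satisfied; the onus moves to the provider.
At Stage 2 the provider must meet a scintilla of evidence (weight is at least 13): on (d) the weight is 10, < 13, so (d) does not meet the standard; on (e) the weight is 83 less the opposing 73 gives net 10, which does not reach 13, so (e) does not meet the standard.
  Stage 2 not carried; the provider fails its burden.
The patient prevails.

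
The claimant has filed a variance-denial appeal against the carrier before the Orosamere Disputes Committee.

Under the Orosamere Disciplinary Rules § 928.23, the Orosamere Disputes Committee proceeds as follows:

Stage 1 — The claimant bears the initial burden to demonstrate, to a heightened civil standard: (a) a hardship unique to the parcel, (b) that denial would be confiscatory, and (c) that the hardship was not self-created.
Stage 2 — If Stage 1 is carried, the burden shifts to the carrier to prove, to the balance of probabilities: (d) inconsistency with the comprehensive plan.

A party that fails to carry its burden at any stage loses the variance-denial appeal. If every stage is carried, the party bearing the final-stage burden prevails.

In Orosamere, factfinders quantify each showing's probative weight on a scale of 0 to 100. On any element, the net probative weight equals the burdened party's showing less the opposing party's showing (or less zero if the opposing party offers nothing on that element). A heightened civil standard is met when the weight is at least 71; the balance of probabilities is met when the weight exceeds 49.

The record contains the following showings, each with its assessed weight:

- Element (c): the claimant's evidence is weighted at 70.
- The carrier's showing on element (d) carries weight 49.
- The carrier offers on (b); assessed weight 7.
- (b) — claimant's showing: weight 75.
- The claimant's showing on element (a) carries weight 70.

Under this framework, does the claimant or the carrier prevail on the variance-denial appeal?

carrier

At Stage 1 the claimant must meet a heightened civil standard (weight is at least 71): on (a) the weight is 70, < 71, so (a) does not meet the standard; on (b) the weight is 75 less the opposing 7 gives net 68, which does not reach 71, so (b) does not meet the standard; on (c) the weight is 70, which does not reach 71, so (c) does not meet the standard.
  Stage 1 not carried; the claimant fails its burden.
So the carrier prevails.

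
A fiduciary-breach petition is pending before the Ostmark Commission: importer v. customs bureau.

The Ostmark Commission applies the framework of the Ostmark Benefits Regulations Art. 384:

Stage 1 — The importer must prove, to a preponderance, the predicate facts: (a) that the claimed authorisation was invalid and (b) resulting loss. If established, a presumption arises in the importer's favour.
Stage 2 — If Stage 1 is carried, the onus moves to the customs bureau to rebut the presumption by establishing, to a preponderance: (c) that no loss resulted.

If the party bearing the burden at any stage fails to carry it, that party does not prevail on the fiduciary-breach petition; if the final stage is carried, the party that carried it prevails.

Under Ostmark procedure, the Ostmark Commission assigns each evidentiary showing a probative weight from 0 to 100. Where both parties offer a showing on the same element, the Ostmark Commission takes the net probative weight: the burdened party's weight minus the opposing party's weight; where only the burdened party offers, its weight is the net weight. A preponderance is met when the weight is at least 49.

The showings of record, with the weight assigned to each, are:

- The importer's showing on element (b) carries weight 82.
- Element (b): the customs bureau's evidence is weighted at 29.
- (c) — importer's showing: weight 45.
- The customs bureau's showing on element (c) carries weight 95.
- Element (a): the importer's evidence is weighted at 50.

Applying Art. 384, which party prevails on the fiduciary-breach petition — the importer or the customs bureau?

customs bureau

Stage 1 — burden on importer; standard: a preponderance (weight is at least 49).
    (a): 50 ≥ 49 [met]
    (b): 82 − 29 = 53 ≥ 49 [met]
  The importer carries Stage 1; the customs bureau now bears the burden.
Stage 2 — burden on customs bureau; standard: a preponderance (weight is at least 49).
    (c): 95 − 45 = 50 ≥ 49 [met]
  Stage 2 carried; the final stage is satisfied.
With every stage satisfied, the customs bureau prevails.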